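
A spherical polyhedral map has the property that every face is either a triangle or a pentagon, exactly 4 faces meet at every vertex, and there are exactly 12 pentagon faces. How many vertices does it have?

Let x be the number of triangles; then F = 12 + x.
Edge–face incidences: 2E = 5·12 + 3·x = 60 + 3x.
Every vertex has degree 4, so 4V = 2E.
Euler: V − E + F = 2 ⇒ (2E)/4 − E + (12 + x) = 2.
Multiply by 8: 2·(2E) − 4·(2E) + 8·(12 + x) = 16, i.e. 96 + 8x − 2·(60 + 3x) = 16.
Collecting terms: 2x − 24 = 16, so 2x = 40, so x = 20.
Then 2E = 60 + 3·20 = 120, so E = 60, V = 2E/4 = 30, F = 12 + 20 = 32.

30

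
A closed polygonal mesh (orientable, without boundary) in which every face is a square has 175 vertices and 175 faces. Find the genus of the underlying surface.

Every face is a square, so 2E = 4·175 = 700, giving E = 350.
χ = V − E + F = 175 − 350 + 175 = 0.
For a closed orientable surface χ = 2 − 2g, so g = (2 − (0))/2 = 1.

1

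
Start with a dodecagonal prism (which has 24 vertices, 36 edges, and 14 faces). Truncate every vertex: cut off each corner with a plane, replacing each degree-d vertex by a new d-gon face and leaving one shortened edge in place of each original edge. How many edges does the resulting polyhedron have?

108

Truncation replaces each original edge-end by a new vertex, so V′ = 2E = 72.
Each original edge survives, and each old vertex of degree d contributes d new edges; summing degrees gives Σd = 2E, so E′ = E + 2E = 3E = 108.
Each original face survives and each original vertex becomes one new face: F′ = F + V = 38.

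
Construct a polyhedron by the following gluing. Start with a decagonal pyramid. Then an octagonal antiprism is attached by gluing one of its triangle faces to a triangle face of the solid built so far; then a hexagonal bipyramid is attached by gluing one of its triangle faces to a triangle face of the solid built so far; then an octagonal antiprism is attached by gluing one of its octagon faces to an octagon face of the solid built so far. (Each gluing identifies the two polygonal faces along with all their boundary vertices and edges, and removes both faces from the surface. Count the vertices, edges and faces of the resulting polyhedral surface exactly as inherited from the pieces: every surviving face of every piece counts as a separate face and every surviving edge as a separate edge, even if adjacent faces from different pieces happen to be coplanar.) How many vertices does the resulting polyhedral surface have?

37

A decagonal pyramid: V=11, E=20, F=11.
Attach an octagonal antiprism (V=16, E=32, F=18) along a 3-gon: merge 3 vertices and 3 edges, delete both glued faces → V=24, E=49, F=27.
Attach a hexagonal bipyramid (V=8, E=18, F=12) along a 3-gon: merge 3 vertices and 3 edges, delete both glued faces → V=29, E=64, F=37.
Attach an octagonal antiprism (V=16, E=32, F=18) along an 8-gon: merge 8 vertices and 8 edges, delete both glued faces → V=37, E=88, F=53.
Check: V − E + F = 37 − 88 + 53 = 2.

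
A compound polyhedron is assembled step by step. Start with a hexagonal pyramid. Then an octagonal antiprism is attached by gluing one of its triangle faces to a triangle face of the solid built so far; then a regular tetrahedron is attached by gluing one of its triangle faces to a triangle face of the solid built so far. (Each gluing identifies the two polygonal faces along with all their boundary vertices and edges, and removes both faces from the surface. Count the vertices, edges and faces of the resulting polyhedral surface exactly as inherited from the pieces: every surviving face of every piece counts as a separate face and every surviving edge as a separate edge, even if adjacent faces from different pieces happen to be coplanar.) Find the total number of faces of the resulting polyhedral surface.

A hexagonal pyramid: V=7, E=12, F=7.
Attach an octagonal antiprism (V=16, E=32, F=18) along a 3-gon: merge 3 vertices and 3 edges, delete both glued faces → V=20, E=41, F=23.
Attach a regular tetrahedron (V=4, E=6, F=4) along a 3-gon: merge 3 vertices and 3 edges, delete both glued faces → V=21, E=44, F=25.
Check: V − E + F = 21 − 44 + 25 = 2.

25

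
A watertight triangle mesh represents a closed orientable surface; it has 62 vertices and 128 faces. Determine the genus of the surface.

Every face is a triangle, so 2E = 3·128 = 384, giving E = 192.
χ = V − E + F = 62 − 192 + 128 = -2.
For a closed orientable surface χ = 2 − 2g, so g = (2 − (-2))/2 = 2.

2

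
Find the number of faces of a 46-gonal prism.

A prism on an n-gon has two n-gon bases and n rectangular sides: V = 2·46 = 92, E = 3·46 = 138, F = 46 + 2 = 48.

48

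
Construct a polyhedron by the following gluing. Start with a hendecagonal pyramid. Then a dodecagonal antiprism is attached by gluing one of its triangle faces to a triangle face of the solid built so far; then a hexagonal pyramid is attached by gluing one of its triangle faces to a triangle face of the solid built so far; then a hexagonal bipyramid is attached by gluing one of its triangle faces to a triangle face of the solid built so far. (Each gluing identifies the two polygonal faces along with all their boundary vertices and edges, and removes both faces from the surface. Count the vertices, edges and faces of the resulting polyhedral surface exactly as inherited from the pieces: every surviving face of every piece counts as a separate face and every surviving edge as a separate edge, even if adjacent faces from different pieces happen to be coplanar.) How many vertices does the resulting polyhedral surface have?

42

A hendecagonal pyramid: V=12, E=22, F=12.
Attach a dodecagonal antiprism (V=24, E=48, F=26) along a 3-gon: merge 3 vertices and 3 edges, delete both glued faces → V=33, E=67, F=36.
Attach a hexagonal pyramid (V=7, E=12, F=7) along a 3-gon: merge 3 vertices and 3 edges, delete both glued faces → V=37, E=76, F=41.
Attach a hexagonal bipyramid (V=8, E=18, F=12) along a 3-gon: merge 3 vertices and 3 edges, delete both glued faces → V=42, E=91, F=51.
Check: V − E + F = 42 − 91 + 51 = 2.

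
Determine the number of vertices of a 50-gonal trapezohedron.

The n-trapezohedron (dual of the n-antiprism) has V = 2·50 + 2 = 102, E = 4·50 = 200, F = 2·50 = 100.
Check: V − E + F = 102 − 200 + 100 = 2.

102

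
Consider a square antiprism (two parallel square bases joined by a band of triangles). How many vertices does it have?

8

An antiprism on an n-gon has two n-gon caps and 2n triangles: V = 2·4 = 8, E = 4·4 = 16, F = 2·4 + 2 = 10.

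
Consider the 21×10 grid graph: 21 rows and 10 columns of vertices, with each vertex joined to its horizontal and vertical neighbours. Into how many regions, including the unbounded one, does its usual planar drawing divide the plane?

181

The grid has V = 21·10 = 210 vertices and E = 21·9 + 10·20 = 389 edges.
F = 2 − V + E = 2 − 210 + 389 = 181.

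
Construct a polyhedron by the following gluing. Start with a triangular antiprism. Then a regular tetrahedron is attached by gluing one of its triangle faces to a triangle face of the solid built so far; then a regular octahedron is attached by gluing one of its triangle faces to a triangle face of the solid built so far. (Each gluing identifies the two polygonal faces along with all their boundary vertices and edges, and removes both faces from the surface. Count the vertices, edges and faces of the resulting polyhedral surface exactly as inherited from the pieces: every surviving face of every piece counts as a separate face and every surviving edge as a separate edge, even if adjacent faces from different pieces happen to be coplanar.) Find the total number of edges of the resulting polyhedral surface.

A triangular antiprism: V=6, E=12, F=8.
Attach a regular tetrahedron (V=4, E=6, F=4) along a 3-gon: merge 3 vertices and 3 edges, delete both glued faces → V=7, E=15, F=10.
Attach a regular octahedron (V=6, E=12, F=8) along a 3-gon: merge 3 vertices and 3 edges, delete both glued faces → V=10, E=24, F=16.
Check: V − E + F = 10 − 24 + 16 = 2.

24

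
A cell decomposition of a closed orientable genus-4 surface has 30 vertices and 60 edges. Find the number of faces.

24

For a closed orientable surface of genus 4, χ = 2 − 2·4 = -6.
F = -6 − V + E = -6 − 30 + 60 = 24.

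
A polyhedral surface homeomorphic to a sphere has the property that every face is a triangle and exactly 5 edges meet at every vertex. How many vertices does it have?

Each face has 3 edges and each edge borders two faces, so 2E = 3F.
Each vertex has degree 5, so 5V = 2E and hence V = 3F/5.
Euler: V − E + F = 2 ⇒ (3F/5) − (3F/2) + F = 2.
Multiply by 10: (6 − 15 + 10)F = 20, i.e. 1F = 20.
So F = 20, E = 3·20/2 = 30, V = 3·20/5 = 12.

12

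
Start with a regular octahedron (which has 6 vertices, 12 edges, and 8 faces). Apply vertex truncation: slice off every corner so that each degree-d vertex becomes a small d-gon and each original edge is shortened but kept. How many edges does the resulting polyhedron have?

Truncation replaces each original edge-end by a new vertex, so V′ = 2E = 24.
Each original edge survives, and each old vertex of degree d contributes d new edges; summing degrees gives Σd = 2E, so E′ = E + 2E = 3E = 36.
Each original face survives and each original vertex becomes one new face: F′ = F + V = 14.

36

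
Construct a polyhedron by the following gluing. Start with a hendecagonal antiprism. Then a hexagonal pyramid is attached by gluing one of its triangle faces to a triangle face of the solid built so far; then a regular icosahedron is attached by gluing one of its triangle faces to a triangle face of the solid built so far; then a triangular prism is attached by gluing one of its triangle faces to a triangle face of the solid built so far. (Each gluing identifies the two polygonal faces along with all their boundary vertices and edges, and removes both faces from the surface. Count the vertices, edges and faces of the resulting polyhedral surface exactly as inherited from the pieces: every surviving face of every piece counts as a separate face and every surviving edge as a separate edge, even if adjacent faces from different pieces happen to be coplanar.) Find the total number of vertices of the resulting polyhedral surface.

A hendecagonal antiprism: V=22, E=44, F=24.
Attach a hexagonal pyramid (V=7, E=12, F=7) along a 3-gon: merge 3 vertices and 3 edges, delete both glued faces → V=26, E=53, F=29.
Attach a regular icosahedron (V=12, E=30, F=20) along a 3-gon: merge 3 vertices and 3 edges, delete both glued faces → V=35, E=80, F=47.
Attach a triangular prism (V=6, E=9, F=5) along a 3-gon: merge 3 vertices and 3 edges, delete both glued faces → V=38, E=86, F=50.
Check: V − E + F = 38 − 86 + 50 = 2.

38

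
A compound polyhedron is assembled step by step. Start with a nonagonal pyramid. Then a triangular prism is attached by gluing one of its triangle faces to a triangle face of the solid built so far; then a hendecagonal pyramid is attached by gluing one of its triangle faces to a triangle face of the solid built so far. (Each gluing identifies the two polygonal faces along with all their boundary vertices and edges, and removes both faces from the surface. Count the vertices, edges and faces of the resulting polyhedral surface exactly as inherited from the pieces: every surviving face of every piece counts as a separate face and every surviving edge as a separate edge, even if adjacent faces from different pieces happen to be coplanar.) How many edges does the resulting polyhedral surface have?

A nonagonal pyramid: V=10, E=18, F=10.
Attach a triangular prism (V=6, E=9, F=5) along a 3-gon: merge 3 vertices and 3 edges, delete both glued faces → V=13, E=24, F=13.
Attach a hendecagonal pyramid (V=12, E=22, F=12) along a 3-gon: merge 3 vertices and 3 edges, delete both glued faces → V=22, E=43, F=23.
Check: V − E + F = 22 − 43 + 23 = 2.

43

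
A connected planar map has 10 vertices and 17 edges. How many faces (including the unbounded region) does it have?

Euler's formula for a connected plane graph: V − E + F = 2, so F = 2 − 10 + 17 = 9.

9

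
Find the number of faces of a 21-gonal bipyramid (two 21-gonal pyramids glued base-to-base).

A bipyramid over an n-gon has 2n triangular faces and n + 2 vertices: V = 21 + 2 = 23, E = 3·21 = 63, F = 2·21 = 42.
Check: V − E + F = 23 − 63 + 42 = 2.

42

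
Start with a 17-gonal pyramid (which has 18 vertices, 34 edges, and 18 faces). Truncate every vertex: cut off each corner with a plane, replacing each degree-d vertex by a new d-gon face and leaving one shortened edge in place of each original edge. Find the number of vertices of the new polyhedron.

Truncation replaces each original edge-end by a new vertex, so V′ = 2E = 68.
Each original edge survives, and each old vertex of degree d contributes d new edges; summing degrees gives Σd = 2E, so E′ = E + 2E = 3E = 102.
Each original face survives and each original vertex becomes one new face: F′ = F + V = 36.

68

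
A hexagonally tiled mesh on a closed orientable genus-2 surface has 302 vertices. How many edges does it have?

χ = 2 − 2·2 = -2, and every face is a hexagon so 6F = 2E.
V − E + F = -2 with E = 6F/2 gives 302 − (6/2 − 1)·F = -2, so F = 152 and E = 456.

456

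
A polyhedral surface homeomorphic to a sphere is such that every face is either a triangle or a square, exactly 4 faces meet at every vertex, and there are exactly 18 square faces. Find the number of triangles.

Let x be the number of triangles; then F = 18 + x.
Edge–face incidences: 2E = 4·18 + 3·x = 72 + 3x.
Every vertex has degree 4, so 4V = 2E.
Euler: V − E + F = 2 ⇒ (2E)/4 − E + (18 + x) = 2.
Multiply by 8: 2·(2E) − 4·(2E) + 8·(18 + x) = 16, i.e. 144 + 8x − 2·(72 + 3x) = 16.
Collecting terms: 2x = 16, so x = 8.
Then 2E = 72 + 3·8 = 96, so E = 48, V = 2E/4 = 24, F = 18 + 8 = 26.

8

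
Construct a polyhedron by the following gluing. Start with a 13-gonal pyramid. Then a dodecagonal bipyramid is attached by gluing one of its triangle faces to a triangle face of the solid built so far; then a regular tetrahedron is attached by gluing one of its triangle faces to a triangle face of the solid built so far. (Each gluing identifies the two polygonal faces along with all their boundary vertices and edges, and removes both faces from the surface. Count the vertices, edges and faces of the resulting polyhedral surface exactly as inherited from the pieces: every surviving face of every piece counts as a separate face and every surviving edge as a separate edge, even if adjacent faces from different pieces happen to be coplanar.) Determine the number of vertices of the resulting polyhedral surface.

26

A 13-gonal pyramid: V=14, E=26, F=14.
Attach a dodecagonal bipyramid (V=14, E=36, F=24) along a 3-gon: merge 3 vertices and 3 edges, delete both glued faces → V=25, E=59, F=36.
Attach a regular tetrahedron (V=4, E=6, F=4) along a 3-gon: merge 3 vertices and 3 edges, delete both glued faces → V=26, E=62, F=38.
Check: V − E + F = 26 − 62 + 38 = 2.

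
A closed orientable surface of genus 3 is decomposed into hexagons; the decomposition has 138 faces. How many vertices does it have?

272

χ = 2 − 2·3 = -4, and every face is a hexagon so 6F = 2E.
E = 6·138/2 = 414. Then V = -4 + E − F = -4 + 414 − 138 = 272.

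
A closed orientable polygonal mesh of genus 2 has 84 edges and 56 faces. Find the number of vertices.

For a closed orientable surface of genus 2, χ = 2 − 2·2 = -2.
V = -2 + E − F = -2 + 84 − 56 = 26.

26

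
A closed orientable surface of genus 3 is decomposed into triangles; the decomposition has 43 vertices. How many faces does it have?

χ = 2 − 2·3 = -4, and every face is a triangle so 3F = 2E.
V − E + F = -4 with E = 3F/2 gives 43 − (3/2 − 1)·F = -4, so F = 94 and E = 141.

94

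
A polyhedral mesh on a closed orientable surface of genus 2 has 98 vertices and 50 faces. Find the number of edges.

150

For a closed orientable surface of genus 2, χ = 2 − 2·2 = -2.
E = V + F − (-2) = 98 + 50 − (-2) = 150.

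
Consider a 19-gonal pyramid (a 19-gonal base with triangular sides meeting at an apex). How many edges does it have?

A pyramid on an n-gon base has one n-gon and n triangles: V = 19 + 1 = 20, E = 2·19 = 38, F = 19 + 1 = 20.
Check: V − E + F = 20 − 38 + 20 = 2.

38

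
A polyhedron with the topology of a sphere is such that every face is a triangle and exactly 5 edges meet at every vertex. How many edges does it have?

Each face has 3 edges and each edge borders two faces, so 2E = 3F.
Each vertex has degree 5, so 5V = 2E and hence V = 3F/5.
Euler: V − E + F = 2 ⇒ (3F/5) − (3F/2) + F = 2.
Multiply by 10: (6 − 15 + 10)F = 20, i.e. 1F = 20.
So F = 20, E = 3·20/2 = 30, V = 3·20/5 = 12.

30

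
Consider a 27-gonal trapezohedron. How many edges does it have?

108

The n-trapezohedron (dual of the n-antiprism) has V = 2·27 + 2 = 56, E = 4·27 = 108, F = 2·27 = 54.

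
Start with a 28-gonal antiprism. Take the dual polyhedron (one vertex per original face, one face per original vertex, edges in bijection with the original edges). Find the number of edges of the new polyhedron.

The base solid has V = 56, E = 112, F = 58.
The dual swaps V and F and preserves E: V′ = F = 58, E′ = E = 112, F′ = V = 56.

112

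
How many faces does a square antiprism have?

10

An antiprism on an n-gon has two n-gon caps and 2n triangles: V = 2·4 = 8, E = 4·4 = 16, F = 2·4 + 2 = 10.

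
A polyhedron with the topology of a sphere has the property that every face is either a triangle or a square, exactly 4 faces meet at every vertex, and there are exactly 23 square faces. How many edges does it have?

Let x be the number of triangles; then F = 23 + x.
Edge–face incidences: 2E = 4·23 + 3·x = 92 + 3x.
Every vertex has degree 4, so 4V = 2E.
Euler: V − E + F = 2 ⇒ (2E)/4 − E + (23 + x) = 2.
Multiply by 8: 2·(2E) − 4·(2E) + 8·(23 + x) = 16, i.e. 184 + 8x − 2·(92 + 3x) = 16.
Collecting terms: 2x = 16, so x = 8.
Then 2E = 92 + 3·8 = 116, so E = 58, V = 2E/4 = 29, F = 23 + 8 = 31.

58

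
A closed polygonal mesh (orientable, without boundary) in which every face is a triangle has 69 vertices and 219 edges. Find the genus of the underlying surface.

3

Every face is a triangle and each edge borders two faces, so 3F = 2·219, giving F = 146.
χ = V − E + F = 69 − 219 + 146 = -4.
For a closed orientable surface χ = 2 − 2g, so g = (2 − (-4))/2 = 3.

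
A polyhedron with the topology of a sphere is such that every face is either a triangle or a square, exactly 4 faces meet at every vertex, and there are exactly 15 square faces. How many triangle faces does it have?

Let x be the number of triangles; then F = 15 + x.
Edge–face incidences: 2E = 4·15 + 3·x = 60 + 3x.
Every vertex has degree 4, so 4V = 2E.
Euler: V − E + F = 2 ⇒ (2E)/4 − E + (15 + x) = 2.
Multiply by 8: 2·(2E) − 4·(2E) + 8·(15 + x) = 16, i.e. 120 + 8x − 2·(60 + 3x) = 16.
Collecting terms: 2x = 16, so x = 8.
Then 2E = 60 + 3·8 = 84, so E = 42, V = 2E/4 = 21, F = 15 + 8 = 23.

8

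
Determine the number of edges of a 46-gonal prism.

138

A prism on an n-gon has two n-gon bases and n rectangular sides: V = 2·46 = 92, E = 3·46 = 138, F = 46 + 2 = 48.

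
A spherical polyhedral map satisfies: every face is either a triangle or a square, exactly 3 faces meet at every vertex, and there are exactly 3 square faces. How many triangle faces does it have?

Let x be the number of triangles; then F = 3 + x.
Edge–face incidences: 2E = 4·3 + 3·x = 12 + 3x.
Every vertex has degree 3, so 3V = 2E.
Euler: V − E + F = 2 ⇒ (2E)/3 − E + (3 + x) = 2.
Multiply by 6: 2·(2E) − 3·(2E) + 6·(3 + x) = 12, i.e. 18 + 6x − (12 + 3x) = 12.
Collecting terms: 3x + 6 = 12, so 3x = 6, so x = 2.
Then 2E = 12 + 3·2 = 18, so E = 9, V = 2E/3 = 6, F = 3 + 2 = 5.

2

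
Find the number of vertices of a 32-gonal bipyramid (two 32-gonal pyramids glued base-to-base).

34

A bipyramid over an n-gon has 2n triangular faces and n + 2 vertices: V = 32 + 2 = 34, E = 3·32 = 96, F = 2·32 = 64.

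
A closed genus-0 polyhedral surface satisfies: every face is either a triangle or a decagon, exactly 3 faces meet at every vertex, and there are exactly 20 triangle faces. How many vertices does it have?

60

Let x be the number of decagons; then F = 20 + x.
Edge–face incidences: 2E = 3·20 + 10·x = 60 + 10x.
Every vertex has degree 3, so 3V = 2E.
Euler: V − E + F = 2 ⇒ (2E)/3 − E + (20 + x) = 2.
Multiply by 6: 2·(2E) − 3·(2E) + 6·(20 + x) = 12, i.e. 120 + 6x − (60 + 10x) = 12.
Collecting terms: −4x + 60 = 12, so −4x = −48, so x = 12.
Then 2E = 60 + 10·12 = 180, so E = 90, V = 2E/3 = 60, F = 20 + 12 = 32.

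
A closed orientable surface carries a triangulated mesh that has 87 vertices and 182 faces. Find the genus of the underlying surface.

Every face is a triangle, so 2E = 3·182 = 546, giving E = 273.
χ = V − E + F = 87 − 273 + 182 = -4.
For a closed orientable surface χ = 2 − 2g, so g = (2 − (-4))/2 = 3.

3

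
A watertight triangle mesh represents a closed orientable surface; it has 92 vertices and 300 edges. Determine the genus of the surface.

Every face is a triangle and each edge borders two faces, so 3F = 2·300, giving F = 200.
χ = V − E + F = 92 − 300 + 200 = -8.
For a closed orientable surface χ = 2 − 2g, so g = (2 − (-8))/2 = 5.

5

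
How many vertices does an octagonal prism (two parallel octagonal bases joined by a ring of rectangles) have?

16

A prism on an n-gon has two n-gon bases and n rectangular sides: V = 2·8 = 16, E = 3·8 = 24, F = 8 + 2 = 10.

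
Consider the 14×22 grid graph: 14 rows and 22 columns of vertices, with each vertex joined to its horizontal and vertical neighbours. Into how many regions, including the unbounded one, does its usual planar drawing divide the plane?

The grid has V = 14·22 = 308 vertices and E = 14·21 + 22·13 = 580 edges.
F = 2 − V + E = 2 − 308 + 580 = 274.

274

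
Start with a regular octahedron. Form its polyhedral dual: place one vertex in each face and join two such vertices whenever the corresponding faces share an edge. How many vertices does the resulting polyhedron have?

8

The base solid has V = 6, E = 12, F = 8.
The dual swaps V and F and preserves E: V′ = F = 8, E′ = E = 12, F′ = V = 6.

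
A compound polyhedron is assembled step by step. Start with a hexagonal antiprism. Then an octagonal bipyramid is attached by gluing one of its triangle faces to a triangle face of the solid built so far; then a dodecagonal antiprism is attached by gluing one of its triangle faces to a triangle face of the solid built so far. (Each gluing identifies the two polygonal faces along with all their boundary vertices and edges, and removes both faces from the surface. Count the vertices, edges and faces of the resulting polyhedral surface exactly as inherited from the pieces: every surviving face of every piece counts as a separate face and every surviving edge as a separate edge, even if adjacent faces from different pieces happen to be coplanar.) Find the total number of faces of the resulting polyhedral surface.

A hexagonal antiprism: V=12, E=24, F=14.
Attach an octagonal bipyramid (V=10, E=24, F=16) along a 3-gon: merge 3 vertices and 3 edges, delete both glued faces → V=19, E=45, F=28.
Attach a dodecagonal antiprism (V=24, E=48, F=26) along a 3-gon: merge 3 vertices and 3 edges, delete both glued faces → V=40, E=90, F=52.
Check: V − E + F = 40 − 90 + 52 = 2.

52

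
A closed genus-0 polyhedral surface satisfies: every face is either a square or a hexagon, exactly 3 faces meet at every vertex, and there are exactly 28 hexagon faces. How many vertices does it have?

64

Let x be the number of squares; then F = 28 + x.
Edge–face incidences: 2E = 6·28 + 4·x = 168 + 4x.
Every vertex has degree 3, so 3V = 2E.
Euler: V − E + F = 2 ⇒ (2E)/3 − E + (28 + x) = 2.
Multiply by 6: 2·(2E) − 3·(2E) + 6·(28 + x) = 12, i.e. 168 + 6x − (168 + 4x) = 12.
Collecting terms: 2x = 12, so x = 6.
Then 2E = 168 + 4·6 = 192, so E = 96, V = 2E/3 = 64, F = 28 + 6 = 34.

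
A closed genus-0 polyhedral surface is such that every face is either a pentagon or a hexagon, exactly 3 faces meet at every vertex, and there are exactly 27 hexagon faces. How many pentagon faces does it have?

Let x be the number of pentagons; then F = 27 + x.
Edge–face incidences: 2E = 6·27 + 5·x = 162 + 5x.
Every vertex has degree 3, so 3V = 2E.
Euler: V − E + F = 2 ⇒ (2E)/3 − E + (27 + x) = 2.
Multiply by 6: 2·(2E) − 3·(2E) + 6·(27 + x) = 12, i.e. 162 + 6x − (162 + 5x) = 12.
Collecting terms: x = 12.
Then 2E = 162 + 5·12 = 222, so E = 111, V = 2E/3 = 74, F = 27 + 12 = 39.

12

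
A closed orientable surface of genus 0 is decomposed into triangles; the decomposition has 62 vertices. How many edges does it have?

180

χ = 2 − 2·0 = 2, and every face is a triangle so 3F = 2E.
V − E + F = 2 with E = 3F/2 gives 62 − (3/2 − 1)·F = 2, so F = 120 and E = 180.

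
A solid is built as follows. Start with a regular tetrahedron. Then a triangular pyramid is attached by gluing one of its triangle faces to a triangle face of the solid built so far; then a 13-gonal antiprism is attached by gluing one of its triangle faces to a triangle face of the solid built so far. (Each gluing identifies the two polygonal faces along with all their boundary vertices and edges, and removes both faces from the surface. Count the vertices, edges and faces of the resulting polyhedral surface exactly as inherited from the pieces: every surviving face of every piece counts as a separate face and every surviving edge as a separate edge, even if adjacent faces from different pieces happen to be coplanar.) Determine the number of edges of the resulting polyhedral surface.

A regular tetrahedron: V=4, E=6, F=4.
Attach a triangular pyramid (V=4, E=6, F=4) along a 3-gon: merge 3 vertices and 3 edges, delete both glued faces → V=5, E=9, F=6.
Attach a 13-gonal antiprism (V=26, E=52, F=28) along a 3-gon: merge 3 vertices and 3 edges, delete both glued faces → V=28, E=58, F=32.
Check: V − E + F = 28 − 58 + 32 = 2.

58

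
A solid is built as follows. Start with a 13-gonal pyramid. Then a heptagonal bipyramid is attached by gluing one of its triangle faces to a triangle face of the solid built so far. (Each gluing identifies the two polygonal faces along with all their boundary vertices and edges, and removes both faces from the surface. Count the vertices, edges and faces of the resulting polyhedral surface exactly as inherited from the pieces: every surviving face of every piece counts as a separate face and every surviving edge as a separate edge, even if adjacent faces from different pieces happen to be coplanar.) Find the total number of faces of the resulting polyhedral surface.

26

A 13-gonal pyramid: V=14, E=26, F=14.
Attach a heptagonal bipyramid (V=9, E=21, F=14) along a 3-gon: merge 3 vertices and 3 edges, delete both glued faces → V=20, E=44, F=26.
Check: V − E + F = 20 − 44 + 26 = 2.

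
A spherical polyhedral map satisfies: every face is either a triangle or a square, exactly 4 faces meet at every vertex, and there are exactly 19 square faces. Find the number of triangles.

8

Let x be the number of triangles; then F = 19 + x.
Edge–face incidences: 2E = 4·19 + 3·x = 76 + 3x.
Every vertex has degree 4, so 4V = 2E.
Euler: V − E + F = 2 ⇒ (2E)/4 − E + (19 + x) = 2.
Multiply by 8: 2·(2E) − 4·(2E) + 8·(19 + x) = 16, i.e. 152 + 8x − 2·(76 + 3x) = 16.
Collecting terms: 2x = 16, so x = 8.
Then 2E = 76 + 3·8 = 100, so E = 50, V = 2E/4 = 25, F = 19 + 8 = 27.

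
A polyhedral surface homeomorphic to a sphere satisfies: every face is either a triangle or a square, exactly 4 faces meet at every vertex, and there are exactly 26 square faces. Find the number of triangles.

Let x be the number of triangles; then F = 26 + x.
Edge–face incidences: 2E = 4·26 + 3·x = 104 + 3x.
Every vertex has degree 4, so 4V = 2E.
Euler: V − E + F = 2 ⇒ (2E)/4 − E + (26 + x) = 2.
Multiply by 8: 2·(2E) − 4·(2E) + 8·(26 + x) = 16, i.e. 208 + 8x − 2·(104 + 3x) = 16.
Collecting terms: 2x = 16, so x = 8.
Then 2E = 104 + 3·8 = 128, so E = 64, V = 2E/4 = 32, F = 26 + 8 = 34.

8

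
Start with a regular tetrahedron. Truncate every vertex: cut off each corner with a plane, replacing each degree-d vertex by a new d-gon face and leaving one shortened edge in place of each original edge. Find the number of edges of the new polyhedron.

The base solid has V = 4, E = 6, F = 4.
Truncation replaces each original edge-end by a new vertex, so V′ = 2E = 12.
Each original edge survives, and each old vertex of degree d contributes d new edges; summing degrees gives Σd = 2E, so E′ = E + 2E = 3E = 18.
Each original face survives and each original vertex becomes one new face: F′ = F + V = 8.

18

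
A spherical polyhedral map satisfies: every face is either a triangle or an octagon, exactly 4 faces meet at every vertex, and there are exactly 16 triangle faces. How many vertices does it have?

Let x be the number of octagons; then F = 16 + x.
Edge–face incidences: 2E = 3·16 + 8·x = 48 + 8x.
Every vertex has degree 4, so 4V = 2E.
Euler: V − E + F = 2 ⇒ (2E)/4 − E + (16 + x) = 2.
Multiply by 8: 2·(2E) − 4·(2E) + 8·(16 + x) = 16, i.e. 128 + 8x − 2·(48 + 8x) = 16.
Collecting terms: −8x + 32 = 16, so −8x = −16, so x = 2.
Then 2E = 48 + 8·2 = 64, so E = 32, V = 2E/4 = 16, F = 16 + 2 = 18.

16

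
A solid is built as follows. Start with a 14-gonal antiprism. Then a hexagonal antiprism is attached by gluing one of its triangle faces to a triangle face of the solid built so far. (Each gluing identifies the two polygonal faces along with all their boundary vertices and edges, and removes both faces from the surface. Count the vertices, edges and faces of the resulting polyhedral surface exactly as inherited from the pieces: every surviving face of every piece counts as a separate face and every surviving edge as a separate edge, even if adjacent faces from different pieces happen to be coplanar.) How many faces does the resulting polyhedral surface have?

42

A 14-gonal antiprism: V=28, E=56, F=30.
Attach a hexagonal antiprism (V=12, E=24, F=14) along a 3-gon: merge 3 vertices and 3 edges, delete both glued faces → V=37, E=77, F=42.
Check: V − E + F = 37 − 77 + 42 = 2.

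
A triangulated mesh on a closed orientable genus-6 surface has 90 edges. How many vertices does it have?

χ = 2 − 2·6 = -10, and every face is a triangle so 3F = 2E.
F = 2E/3 = 60. Then V = -10 + E − F = -10 + 90 − 60 = 20.

20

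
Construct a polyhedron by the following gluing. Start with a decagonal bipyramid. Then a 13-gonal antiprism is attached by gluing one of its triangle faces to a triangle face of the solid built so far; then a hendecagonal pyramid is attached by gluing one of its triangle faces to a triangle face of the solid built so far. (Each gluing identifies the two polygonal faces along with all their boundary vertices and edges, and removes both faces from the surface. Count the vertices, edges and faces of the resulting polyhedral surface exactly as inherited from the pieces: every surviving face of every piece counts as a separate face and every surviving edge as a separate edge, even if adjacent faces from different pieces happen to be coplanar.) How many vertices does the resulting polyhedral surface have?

A decagonal bipyramid: V=12, E=30, F=20.
Attach a 13-gonal antiprism (V=26, E=52, F=28) along a 3-gon: merge 3 vertices and 3 edges, delete both glued faces → V=35, E=79, F=46.
Attach a hendecagonal pyramid (V=12, E=22, F=12) along a 3-gon: merge 3 vertices and 3 edges, delete both glued faces → V=44, E=98, F=56.
Check: V − E + F = 44 − 98 + 56 = 2.

44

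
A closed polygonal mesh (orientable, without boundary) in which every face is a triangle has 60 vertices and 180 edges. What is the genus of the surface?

1

Every face is a triangle and each edge borders two faces, so 3F = 2·180, giving F = 120.
χ = V − E + F = 60 − 180 + 120 = 0.
For a closed orientable surface χ = 2 − 2g, so g = (2 − (0))/2 = 1.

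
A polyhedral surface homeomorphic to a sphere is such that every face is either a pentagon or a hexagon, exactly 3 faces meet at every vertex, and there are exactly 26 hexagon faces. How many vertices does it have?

Let x be the number of pentagons; then F = 26 + x.
Edge–face incidences: 2E = 6·26 + 5·x = 156 + 5x.
Every vertex has degree 3, so 3V = 2E.
Euler: V − E + F = 2 ⇒ (2E)/3 − E + (26 + x) = 2.
Multiply by 6: 2·(2E) − 3·(2E) + 6·(26 + x) = 12, i.e. 156 + 6x − (156 + 5x) = 12.
Collecting terms: x = 12.
Then 2E = 156 + 5·12 = 216, so E = 108, V = 2E/3 = 72, F = 26 + 12 = 38.

72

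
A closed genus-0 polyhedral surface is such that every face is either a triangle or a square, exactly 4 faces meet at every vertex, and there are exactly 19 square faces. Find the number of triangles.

Let x be the number of triangles; then F = 19 + x.
Edge–face incidences: 2E = 4·19 + 3·x = 76 + 3x.
Every vertex has degree 4, so 4V = 2E.
Euler: V − E + F = 2 ⇒ (2E)/4 − E + (19 + x) = 2.
Multiply by 8: 2·(2E) − 4·(2E) + 8·(19 + x) = 16, i.e. 152 + 8x − 2·(76 + 3x) = 16.
Collecting terms: 2x = 16, so x = 8.
Then 2E = 76 + 3·8 = 100, so E = 50, V = 2E/4 = 25, F = 19 + 8 = 27.

8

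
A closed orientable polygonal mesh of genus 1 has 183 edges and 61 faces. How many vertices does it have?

For a closed orientable surface of genus 1, χ = 2 − 2·1 = 0.
V = 0 + E − F = 0 + 183 − 61 = 122.

122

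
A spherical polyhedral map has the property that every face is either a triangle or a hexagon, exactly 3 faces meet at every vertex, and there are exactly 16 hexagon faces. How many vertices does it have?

Let x be the number of triangles; then F = 16 + x.
Edge–face incidences: 2E = 6·16 + 3·x = 96 + 3x.
Every vertex has degree 3, so 3V = 2E.
Euler: V − E + F = 2 ⇒ (2E)/3 − E + (16 + x) = 2.
Multiply by 6: 2·(2E) − 3·(2E) + 6·(16 + x) = 12, i.e. 96 + 6x − (96 + 3x) = 12.
Collecting terms: 3x = 12, so x = 4.
Then 2E = 96 + 3·4 = 108, so E = 54, V = 2E/3 = 36, F = 16 + 4 = 20.

36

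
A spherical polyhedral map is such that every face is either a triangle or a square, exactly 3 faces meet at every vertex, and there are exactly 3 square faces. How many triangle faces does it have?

Let x be the number of triangles; then F = 3 + x.
Edge–face incidences: 2E = 4·3 + 3·x = 12 + 3x.
Every vertex has degree 3, so 3V = 2E.
Euler: V − E + F = 2 ⇒ (2E)/3 − E + (3 + x) = 2.
Multiply by 6: 2·(2E) − 3·(2E) + 6·(3 + x) = 12, i.e. 18 + 6x − (12 + 3x) = 12.
Collecting terms: 3x + 6 = 12, so 3x = 6, so x = 2.
Then 2E = 12 + 3·2 = 18, so E = 9, V = 2E/3 = 6, F = 3 + 2 = 5.

2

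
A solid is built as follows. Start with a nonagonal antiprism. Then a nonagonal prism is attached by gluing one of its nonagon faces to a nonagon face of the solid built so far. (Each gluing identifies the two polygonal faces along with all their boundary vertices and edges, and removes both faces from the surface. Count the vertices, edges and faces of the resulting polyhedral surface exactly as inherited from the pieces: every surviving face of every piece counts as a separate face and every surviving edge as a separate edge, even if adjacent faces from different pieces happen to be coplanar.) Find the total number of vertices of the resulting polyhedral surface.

27

A nonagonal antiprism: V=18, E=36, F=20.
Attach a nonagonal prism (V=18, E=27, F=11) along a 9-gon: merge 9 vertices and 9 edges, delete both glued faces → V=27, E=54, F=29.
Check: V − E + F = 27 − 54 + 29 = 2.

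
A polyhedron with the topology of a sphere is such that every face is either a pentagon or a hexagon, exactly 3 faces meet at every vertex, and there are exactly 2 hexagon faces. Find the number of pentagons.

Let x be the number of pentagons; then F = 2 + x.
Edge–face incidences: 2E = 6·2 + 5·x = 12 + 5x.
Every vertex has degree 3, so 3V = 2E.
Euler: V − E + F = 2 ⇒ (2E)/3 − E + (2 + x) = 2.
Multiply by 6: 2·(2E) − 3·(2E) + 6·(2 + x) = 12, i.e. 12 + 6x − (12 + 5x) = 12.
Collecting terms: x = 12.
Then 2E = 12 + 5·12 = 72, so E = 36, V = 2E/3 = 24, F = 2 + 12 = 14.

12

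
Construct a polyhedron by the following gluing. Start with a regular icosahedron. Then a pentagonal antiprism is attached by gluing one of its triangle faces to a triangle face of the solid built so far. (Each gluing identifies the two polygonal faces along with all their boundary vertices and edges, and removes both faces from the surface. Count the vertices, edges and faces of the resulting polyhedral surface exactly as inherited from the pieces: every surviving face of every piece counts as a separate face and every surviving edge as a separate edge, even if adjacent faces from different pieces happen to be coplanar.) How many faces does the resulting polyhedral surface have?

A regular icosahedron: V=12, E=30, F=20.
Attach a pentagonal antiprism (V=10, E=20, F=12) along a 3-gon: merge 3 vertices and 3 edges, delete both glued faces → V=19, E=47, F=30.
Check: V − E + F = 19 − 47 + 30 = 2.

30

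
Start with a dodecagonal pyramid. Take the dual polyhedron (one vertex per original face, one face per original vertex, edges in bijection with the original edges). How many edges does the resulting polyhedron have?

24

The base solid has V = 13, E = 24, F = 13.
The dual swaps V and F and preserves E: V′ = F = 13, E′ = E = 24, F′ = V = 13.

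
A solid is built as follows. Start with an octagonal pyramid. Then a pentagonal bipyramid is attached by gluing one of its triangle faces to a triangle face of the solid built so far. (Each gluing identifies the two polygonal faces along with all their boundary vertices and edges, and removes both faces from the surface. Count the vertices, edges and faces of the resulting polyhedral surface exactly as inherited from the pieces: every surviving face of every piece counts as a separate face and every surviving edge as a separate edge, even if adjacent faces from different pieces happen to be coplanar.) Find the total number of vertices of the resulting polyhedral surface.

An octagonal pyramid: V=9, E=16, F=9.
Attach a pentagonal bipyramid (V=7, E=15, F=10) along a 3-gon: merge 3 vertices and 3 edges, delete both glued faces → V=13, E=28, F=17.
Check: V − E + F = 13 − 28 + 17 = 2.

13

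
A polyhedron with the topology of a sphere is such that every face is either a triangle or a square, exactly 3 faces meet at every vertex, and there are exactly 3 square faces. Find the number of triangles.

2

Let x be the number of triangles; then F = 3 + x.
Edge–face incidences: 2E = 4·3 + 3·x = 12 + 3x.
Every vertex has degree 3, so 3V = 2E.
Euler: V − E + F = 2 ⇒ (2E)/3 − E + (3 + x) = 2.
Multiply by 6: 2·(2E) − 3·(2E) + 6·(3 + x) = 12, i.e. 18 + 6x − (12 + 3x) = 12.
Collecting terms: 3x + 6 = 12, so 3x = 6, so x = 2.
Then 2E = 12 + 3·2 = 18, so E = 9, V = 2E/3 = 6, F = 3 + 2 = 5.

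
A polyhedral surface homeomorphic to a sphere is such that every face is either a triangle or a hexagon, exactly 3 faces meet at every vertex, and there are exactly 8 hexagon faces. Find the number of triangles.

4

Let x be the number of triangles; then F = 8 + x.
Edge–face incidences: 2E = 6·8 + 3·x = 48 + 3x.
Every vertex has degree 3, so 3V = 2E.
Euler: V − E + F = 2 ⇒ (2E)/3 − E + (8 + x) = 2.
Multiply by 6: 2·(2E) − 3·(2E) + 6·(8 + x) = 12, i.e. 48 + 6x − (48 + 3x) = 12.
Collecting terms: 3x = 12, so x = 4.
Then 2E = 48 + 3·4 = 60, so E = 30, V = 2E/3 = 20, F = 8 + 4 = 12.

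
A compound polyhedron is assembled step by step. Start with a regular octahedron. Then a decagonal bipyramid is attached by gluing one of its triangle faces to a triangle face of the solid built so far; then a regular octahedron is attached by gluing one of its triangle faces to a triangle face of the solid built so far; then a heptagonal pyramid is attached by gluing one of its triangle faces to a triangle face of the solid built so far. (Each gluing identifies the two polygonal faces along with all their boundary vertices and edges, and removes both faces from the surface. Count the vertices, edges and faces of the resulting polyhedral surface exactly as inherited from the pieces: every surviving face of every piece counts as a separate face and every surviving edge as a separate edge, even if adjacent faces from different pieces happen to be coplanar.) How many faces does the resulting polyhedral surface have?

38

A regular octahedron: V=6, E=12, F=8.
Attach a decagonal bipyramid (V=12, E=30, F=20) along a 3-gon: merge 3 vertices and 3 edges, delete both glued faces → V=15, E=39, F=26.
Attach a regular octahedron (V=6, E=12, F=8) along a 3-gon: merge 3 vertices and 3 edges, delete both glued faces → V=18, E=48, F=32.
Attach a heptagonal pyramid (V=8, E=14, F=8) along a 3-gon: merge 3 vertices and 3 edges, delete both glued faces → V=23, E=59, F=38.
Check: V − E + F = 23 − 59 + 38 = 2.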